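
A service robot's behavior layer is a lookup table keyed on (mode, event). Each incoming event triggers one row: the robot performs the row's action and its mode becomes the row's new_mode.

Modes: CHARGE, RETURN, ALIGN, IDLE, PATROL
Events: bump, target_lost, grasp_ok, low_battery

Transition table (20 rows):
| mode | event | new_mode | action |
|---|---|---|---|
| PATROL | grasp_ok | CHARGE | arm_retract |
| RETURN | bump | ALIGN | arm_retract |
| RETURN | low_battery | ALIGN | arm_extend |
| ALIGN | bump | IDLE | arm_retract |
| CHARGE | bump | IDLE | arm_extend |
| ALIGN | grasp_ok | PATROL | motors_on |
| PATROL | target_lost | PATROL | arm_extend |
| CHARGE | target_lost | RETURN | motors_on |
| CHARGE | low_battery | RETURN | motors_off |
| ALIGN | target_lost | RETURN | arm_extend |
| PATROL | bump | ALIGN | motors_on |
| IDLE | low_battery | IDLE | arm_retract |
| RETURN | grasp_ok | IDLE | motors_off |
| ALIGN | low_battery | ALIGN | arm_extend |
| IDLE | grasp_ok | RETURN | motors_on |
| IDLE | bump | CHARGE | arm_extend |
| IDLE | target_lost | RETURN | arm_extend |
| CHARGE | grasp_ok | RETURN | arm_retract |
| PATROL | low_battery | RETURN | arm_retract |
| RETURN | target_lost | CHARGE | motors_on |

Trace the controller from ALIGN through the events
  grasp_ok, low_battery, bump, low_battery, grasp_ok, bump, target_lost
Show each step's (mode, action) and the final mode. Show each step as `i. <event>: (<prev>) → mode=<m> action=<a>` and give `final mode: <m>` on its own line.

1. grasp_ok: (ALIGN) → mode=PATROL action=motors_on
2. low_battery: (PATROL) → mode=RETURN action=arm_retract
3. bump: (RETURN) → mode=ALIGN action=arm_retract
4. low_battery: (ALIGN) → mode=ALIGN action=arm_extend
5. grasp_ok: (ALIGN) → mode=PATROL action=motors_on
6. bump: (PATROL) → mode=ALIGN action=motors_on
7. target_lost: (ALIGN) → mode=RETURN action=arm_extend

final mode: RETURN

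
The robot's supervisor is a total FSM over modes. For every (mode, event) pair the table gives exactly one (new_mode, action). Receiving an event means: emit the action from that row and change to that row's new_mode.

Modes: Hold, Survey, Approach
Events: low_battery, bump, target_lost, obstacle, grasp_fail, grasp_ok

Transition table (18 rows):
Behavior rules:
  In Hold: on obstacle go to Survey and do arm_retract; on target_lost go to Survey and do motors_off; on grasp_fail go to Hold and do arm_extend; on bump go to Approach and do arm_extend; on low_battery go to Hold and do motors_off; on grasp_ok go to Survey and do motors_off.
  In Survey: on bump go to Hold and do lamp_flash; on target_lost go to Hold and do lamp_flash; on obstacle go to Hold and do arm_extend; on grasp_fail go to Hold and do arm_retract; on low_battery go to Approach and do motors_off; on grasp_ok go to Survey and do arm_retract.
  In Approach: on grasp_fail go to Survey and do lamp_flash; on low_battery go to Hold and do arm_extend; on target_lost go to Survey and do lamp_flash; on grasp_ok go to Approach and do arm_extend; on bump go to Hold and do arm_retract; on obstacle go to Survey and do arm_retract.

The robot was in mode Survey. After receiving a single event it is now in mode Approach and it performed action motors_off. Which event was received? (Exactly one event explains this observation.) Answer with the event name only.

low_battery

try low_battery: (Survey, low_battery) → (Approach, motors_off)  ← matches
try bump: (Survey, bump) → (Hold, lamp_flash)
try target_lost: (Survey, target_lost) → (Hold, lamp_flash)
try obstacle: (Survey, obstacle) → (Hold, arm_extend)
try grasp_fail: (Survey, grasp_fail) → (Hold, arm_retract)
try grasp_ok: (Survey, grasp_ok) → (Survey, arm_retract)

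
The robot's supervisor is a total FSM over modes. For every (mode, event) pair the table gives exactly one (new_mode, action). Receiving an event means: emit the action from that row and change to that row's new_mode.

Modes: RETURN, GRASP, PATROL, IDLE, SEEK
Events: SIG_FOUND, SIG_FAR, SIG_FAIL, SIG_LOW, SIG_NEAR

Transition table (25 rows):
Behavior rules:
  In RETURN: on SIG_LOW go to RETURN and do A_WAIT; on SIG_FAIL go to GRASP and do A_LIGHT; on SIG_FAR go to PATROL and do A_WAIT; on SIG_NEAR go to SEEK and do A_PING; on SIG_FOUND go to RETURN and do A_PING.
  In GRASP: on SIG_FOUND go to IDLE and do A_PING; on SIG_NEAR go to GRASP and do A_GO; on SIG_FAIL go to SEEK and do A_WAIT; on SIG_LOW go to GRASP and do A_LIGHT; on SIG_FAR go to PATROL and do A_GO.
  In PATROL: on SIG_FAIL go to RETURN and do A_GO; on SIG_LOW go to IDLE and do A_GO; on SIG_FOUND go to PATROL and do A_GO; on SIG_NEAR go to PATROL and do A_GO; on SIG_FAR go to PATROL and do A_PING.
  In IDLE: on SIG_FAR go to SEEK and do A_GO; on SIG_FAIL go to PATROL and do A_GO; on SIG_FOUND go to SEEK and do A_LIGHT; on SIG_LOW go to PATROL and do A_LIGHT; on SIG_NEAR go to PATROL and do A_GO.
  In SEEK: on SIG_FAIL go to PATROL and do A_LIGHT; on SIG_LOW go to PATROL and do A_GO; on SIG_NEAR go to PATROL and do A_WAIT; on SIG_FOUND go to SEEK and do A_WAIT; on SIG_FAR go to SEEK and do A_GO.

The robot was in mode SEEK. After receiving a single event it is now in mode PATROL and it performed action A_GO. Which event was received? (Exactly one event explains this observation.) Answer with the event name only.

SIG_LOW

try SIG_FOUND: (SEEK, SIG_FOUND) → (SEEK, A_WAIT)
try SIG_FAR: (SEEK, SIG_FAR) → (SEEK, A_GO)
try SIG_FAIL: (SEEK, SIG_FAIL) → (PATROL, A_LIGHT)
try SIG_LOW: (SEEK, SIG_LOW) → (PATROL, A_GO)  ← matches
try SIG_NEAR: (SEEK, SIG_NEAR) → (PATROL, A_WAIT)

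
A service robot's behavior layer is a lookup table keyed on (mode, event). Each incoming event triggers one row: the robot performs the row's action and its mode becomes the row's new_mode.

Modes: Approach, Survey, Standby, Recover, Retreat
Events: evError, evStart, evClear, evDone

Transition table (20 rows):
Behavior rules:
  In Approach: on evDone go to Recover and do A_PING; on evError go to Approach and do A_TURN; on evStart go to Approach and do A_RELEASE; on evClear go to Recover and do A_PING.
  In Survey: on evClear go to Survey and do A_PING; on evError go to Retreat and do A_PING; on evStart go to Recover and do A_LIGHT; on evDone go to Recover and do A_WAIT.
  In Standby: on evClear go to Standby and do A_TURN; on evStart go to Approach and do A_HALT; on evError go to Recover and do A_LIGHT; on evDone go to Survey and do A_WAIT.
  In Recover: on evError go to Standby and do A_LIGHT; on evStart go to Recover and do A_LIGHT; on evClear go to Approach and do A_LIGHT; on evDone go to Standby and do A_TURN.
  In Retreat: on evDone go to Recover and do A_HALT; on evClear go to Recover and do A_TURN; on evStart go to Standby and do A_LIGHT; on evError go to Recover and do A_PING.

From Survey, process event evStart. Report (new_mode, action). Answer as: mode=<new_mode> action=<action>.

mode=Recover action=A_LIGHT

current mode = Survey; filter table to that mode:
  (Survey, evClear) → (Survey, A_PING)
  (Survey, evError) → (Retreat, A_PING)
  (Survey, evStart) → (Recover, A_LIGHT)  ← event matches
  (Survey, evDone) → (Recover, A_WAIT)
event = evStart selects (Recover, A_LIGHT)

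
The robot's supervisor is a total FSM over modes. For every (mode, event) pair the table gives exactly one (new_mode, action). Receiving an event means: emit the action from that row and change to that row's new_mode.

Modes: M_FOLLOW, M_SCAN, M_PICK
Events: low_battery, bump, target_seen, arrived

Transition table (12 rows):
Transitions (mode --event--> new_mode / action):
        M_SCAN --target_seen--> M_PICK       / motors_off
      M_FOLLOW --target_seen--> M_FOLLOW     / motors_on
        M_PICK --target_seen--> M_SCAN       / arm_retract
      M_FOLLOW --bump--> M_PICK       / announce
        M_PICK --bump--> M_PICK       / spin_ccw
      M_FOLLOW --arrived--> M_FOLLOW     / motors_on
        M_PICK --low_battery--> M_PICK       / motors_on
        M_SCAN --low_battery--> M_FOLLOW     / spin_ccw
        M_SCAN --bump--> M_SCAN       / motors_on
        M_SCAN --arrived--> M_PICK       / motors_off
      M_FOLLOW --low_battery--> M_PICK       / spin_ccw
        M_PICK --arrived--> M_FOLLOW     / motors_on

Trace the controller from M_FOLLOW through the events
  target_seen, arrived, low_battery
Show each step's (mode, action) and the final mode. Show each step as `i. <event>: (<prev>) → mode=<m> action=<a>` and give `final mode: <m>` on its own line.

1. target_seen: (M_FOLLOW) → mode=M_FOLLOW action=motors_on
2. arrived: (M_FOLLOW) → mode=M_FOLLOW action=motors_on
3. low_battery: (M_FOLLOW) → mode=M_PICK action=spin_ccw

final mode: M_PICK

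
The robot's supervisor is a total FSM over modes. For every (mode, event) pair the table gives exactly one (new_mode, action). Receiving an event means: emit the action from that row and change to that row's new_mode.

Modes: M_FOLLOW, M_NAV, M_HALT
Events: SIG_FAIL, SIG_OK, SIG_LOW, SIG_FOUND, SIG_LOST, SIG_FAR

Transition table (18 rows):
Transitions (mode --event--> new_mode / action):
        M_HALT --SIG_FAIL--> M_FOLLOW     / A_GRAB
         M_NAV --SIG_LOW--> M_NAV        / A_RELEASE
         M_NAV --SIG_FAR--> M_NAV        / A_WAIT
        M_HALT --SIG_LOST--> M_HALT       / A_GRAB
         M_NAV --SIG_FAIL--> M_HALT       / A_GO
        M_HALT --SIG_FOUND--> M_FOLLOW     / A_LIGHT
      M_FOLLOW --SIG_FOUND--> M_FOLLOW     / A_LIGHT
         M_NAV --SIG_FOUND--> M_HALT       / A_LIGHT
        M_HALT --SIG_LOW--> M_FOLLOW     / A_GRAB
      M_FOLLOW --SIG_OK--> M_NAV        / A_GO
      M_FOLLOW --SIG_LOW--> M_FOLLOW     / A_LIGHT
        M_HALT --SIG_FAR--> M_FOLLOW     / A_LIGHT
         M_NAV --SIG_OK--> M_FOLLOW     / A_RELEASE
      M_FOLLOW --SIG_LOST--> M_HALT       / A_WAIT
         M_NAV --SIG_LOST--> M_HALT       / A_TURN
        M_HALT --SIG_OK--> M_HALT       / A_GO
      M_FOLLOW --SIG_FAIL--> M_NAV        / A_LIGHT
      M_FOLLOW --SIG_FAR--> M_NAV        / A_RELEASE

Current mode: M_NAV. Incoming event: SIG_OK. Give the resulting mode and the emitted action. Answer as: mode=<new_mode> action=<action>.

mode=M_FOLLOW action=A_RELEASE

current mode = M_NAV; filter table to that mode:
  (M_NAV, SIG_LOW) → (M_NAV, A_RELEASE)
  (M_NAV, SIG_FAR) → (M_NAV, A_WAIT)
  (M_NAV, SIG_FAIL) → (M_HALT, A_GO)
  (M_NAV, SIG_FOUND) → (M_HALT, A_LIGHT)
  (M_NAV, SIG_OK) → (M_FOLLOW, A_RELEASE)  ← event matches
  (M_NAV, SIG_LOST) → (M_HALT, A_TURN)
event = SIG_OK selects (M_FOLLOW, A_RELEASE)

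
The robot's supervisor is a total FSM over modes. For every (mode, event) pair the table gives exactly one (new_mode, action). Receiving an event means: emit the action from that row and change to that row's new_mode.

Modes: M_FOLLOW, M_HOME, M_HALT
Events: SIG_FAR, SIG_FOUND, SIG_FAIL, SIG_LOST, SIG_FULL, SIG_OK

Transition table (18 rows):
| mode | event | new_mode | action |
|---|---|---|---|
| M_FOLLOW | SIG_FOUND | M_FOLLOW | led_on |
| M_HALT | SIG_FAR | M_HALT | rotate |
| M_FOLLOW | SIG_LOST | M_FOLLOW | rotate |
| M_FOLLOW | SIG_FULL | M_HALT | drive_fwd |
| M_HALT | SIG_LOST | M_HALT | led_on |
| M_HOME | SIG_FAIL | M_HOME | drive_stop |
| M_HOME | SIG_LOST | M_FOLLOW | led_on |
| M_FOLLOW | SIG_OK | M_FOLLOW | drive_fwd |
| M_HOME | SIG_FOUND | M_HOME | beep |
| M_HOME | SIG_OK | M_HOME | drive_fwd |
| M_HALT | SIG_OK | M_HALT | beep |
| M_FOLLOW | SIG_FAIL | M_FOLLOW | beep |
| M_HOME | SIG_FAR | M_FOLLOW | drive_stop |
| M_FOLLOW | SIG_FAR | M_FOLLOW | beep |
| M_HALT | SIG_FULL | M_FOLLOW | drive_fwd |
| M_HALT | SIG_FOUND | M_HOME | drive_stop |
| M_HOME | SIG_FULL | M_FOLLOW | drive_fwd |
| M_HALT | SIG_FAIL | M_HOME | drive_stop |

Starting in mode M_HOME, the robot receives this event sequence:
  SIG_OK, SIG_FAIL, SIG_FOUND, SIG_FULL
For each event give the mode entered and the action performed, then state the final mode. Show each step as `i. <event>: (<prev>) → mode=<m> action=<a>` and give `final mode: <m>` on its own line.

final mode: M_FOLLOW

1. SIG_OK: (M_HOME) → mode=M_HOME action=drive_fwd
2. SIG_FAIL: (M_HOME) → mode=M_HOME action=drive_stop
3. SIG_FOUND: (M_HOME) → mode=M_HOME action=beep
4. SIG_FULL: (M_HOME) → mode=M_FOLLOW action=drive_fwd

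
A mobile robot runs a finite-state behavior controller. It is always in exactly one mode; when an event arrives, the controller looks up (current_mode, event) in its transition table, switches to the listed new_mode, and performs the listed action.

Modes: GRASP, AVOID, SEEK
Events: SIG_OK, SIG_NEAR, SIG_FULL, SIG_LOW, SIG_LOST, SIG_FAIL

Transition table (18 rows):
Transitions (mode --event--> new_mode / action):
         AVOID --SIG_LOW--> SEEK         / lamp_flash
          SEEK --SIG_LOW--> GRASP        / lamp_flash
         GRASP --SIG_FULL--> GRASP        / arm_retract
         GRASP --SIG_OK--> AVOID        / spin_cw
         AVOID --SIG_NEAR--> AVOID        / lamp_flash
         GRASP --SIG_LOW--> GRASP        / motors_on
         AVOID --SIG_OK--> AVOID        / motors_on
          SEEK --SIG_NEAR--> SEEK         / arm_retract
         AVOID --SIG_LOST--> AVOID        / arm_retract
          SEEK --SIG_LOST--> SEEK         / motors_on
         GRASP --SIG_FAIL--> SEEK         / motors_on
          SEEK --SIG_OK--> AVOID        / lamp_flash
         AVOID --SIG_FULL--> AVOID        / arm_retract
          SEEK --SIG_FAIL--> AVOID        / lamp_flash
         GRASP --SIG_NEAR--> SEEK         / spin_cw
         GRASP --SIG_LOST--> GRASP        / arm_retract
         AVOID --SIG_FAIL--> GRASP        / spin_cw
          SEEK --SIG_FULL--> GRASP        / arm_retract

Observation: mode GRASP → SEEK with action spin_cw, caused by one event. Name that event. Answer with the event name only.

SIG_NEAR

try SIG_OK: (GRASP, SIG_OK) → (AVOID, spin_cw)
try SIG_NEAR: (GRASP, SIG_NEAR) → (SEEK, spin_cw)  ← matches
try SIG_FULL: (GRASP, SIG_FULL) → (GRASP, arm_retract)
try SIG_LOW: (GRASP, SIG_LOW) → (GRASP, motors_on)
try SIG_LOST: (GRASP, SIG_LOST) → (GRASP, arm_retract)
try SIG_FAIL: (GRASP, SIG_FAIL) → (SEEK, motors_on)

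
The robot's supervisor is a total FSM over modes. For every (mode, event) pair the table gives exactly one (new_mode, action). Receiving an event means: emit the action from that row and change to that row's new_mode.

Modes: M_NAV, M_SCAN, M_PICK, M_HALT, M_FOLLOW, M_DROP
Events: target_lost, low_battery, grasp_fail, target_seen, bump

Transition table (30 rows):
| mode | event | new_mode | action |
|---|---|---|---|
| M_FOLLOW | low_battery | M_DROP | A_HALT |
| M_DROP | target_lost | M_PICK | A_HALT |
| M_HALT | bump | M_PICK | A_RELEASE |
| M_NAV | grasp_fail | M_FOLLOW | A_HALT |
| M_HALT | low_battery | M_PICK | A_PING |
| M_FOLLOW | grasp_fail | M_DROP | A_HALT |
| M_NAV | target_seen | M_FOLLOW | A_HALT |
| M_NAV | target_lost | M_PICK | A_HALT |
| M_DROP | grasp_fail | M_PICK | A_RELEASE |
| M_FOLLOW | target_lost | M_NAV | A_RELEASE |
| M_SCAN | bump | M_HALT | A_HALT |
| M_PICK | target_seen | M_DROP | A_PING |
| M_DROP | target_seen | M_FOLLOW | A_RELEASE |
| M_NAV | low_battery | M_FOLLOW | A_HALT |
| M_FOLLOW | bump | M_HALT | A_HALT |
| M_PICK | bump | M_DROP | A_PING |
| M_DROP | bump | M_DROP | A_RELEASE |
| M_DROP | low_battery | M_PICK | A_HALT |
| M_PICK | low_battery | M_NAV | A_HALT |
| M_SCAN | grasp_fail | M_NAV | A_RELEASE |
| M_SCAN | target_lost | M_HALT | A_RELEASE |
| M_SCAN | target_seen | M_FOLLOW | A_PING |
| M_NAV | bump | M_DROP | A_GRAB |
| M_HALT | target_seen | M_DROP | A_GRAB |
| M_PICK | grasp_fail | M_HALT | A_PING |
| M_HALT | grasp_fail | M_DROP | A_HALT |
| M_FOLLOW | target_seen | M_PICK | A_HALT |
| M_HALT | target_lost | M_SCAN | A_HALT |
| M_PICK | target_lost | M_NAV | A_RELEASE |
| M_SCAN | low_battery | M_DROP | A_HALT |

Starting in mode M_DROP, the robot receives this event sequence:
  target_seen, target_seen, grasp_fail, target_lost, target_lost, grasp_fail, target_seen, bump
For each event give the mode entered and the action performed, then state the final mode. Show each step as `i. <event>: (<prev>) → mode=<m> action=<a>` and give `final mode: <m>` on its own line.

final mode: M_HALT

1. target_seen: (M_DROP) → mode=M_FOLLOW action=A_RELEASE
2. target_seen: (M_FOLLOW) → mode=M_PICK action=A_HALT
3. grasp_fail: (M_PICK) → mode=M_HALT action=A_PING
4. target_lost: (M_HALT) → mode=M_SCAN action=A_HALT
5. target_lost: (M_SCAN) → mode=M_HALT action=A_RELEASE
6. grasp_fail: (M_HALT) → mode=M_DROP action=A_HALT
7. target_seen: (M_DROP) → mode=M_FOLLOW action=A_RELEASE
8. bump: (M_FOLLOW) → mode=M_HALT action=A_HALT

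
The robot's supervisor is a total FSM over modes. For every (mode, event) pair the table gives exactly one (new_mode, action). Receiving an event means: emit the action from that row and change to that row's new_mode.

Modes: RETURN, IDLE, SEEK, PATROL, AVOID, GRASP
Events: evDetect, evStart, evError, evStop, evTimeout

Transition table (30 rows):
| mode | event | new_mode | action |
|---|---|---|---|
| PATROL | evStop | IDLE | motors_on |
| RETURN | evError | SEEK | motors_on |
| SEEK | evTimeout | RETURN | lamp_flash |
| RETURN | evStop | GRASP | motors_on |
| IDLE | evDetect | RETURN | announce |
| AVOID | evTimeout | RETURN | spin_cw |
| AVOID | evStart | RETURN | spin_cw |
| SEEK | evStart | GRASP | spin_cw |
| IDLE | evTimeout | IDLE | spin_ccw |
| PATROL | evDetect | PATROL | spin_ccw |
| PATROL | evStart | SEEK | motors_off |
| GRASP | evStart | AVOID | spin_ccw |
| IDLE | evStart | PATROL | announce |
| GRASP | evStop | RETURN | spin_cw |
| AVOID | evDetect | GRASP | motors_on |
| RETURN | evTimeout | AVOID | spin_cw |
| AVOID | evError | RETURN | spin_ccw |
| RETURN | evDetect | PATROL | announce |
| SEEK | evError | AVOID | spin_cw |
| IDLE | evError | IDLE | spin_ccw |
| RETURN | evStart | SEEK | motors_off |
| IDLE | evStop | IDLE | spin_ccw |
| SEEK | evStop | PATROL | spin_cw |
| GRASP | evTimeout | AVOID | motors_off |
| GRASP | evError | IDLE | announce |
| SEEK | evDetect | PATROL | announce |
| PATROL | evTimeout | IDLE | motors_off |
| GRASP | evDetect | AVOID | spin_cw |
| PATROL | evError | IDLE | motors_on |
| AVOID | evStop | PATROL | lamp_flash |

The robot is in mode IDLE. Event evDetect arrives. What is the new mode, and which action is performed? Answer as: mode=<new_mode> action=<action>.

current mode = IDLE; filter table to that mode:
  (IDLE, evDetect) → (RETURN, announce)  ← event matches
  (IDLE, evTimeout) → (IDLE, spin_ccw)
  (IDLE, evStart) → (PATROL, announce)
  (IDLE, evError) → (IDLE, spin_ccw)
  (IDLE, evStop) → (IDLE, spin_ccw)
event = evDetect selects (RETURN, announce)

mode=RETURN action=announce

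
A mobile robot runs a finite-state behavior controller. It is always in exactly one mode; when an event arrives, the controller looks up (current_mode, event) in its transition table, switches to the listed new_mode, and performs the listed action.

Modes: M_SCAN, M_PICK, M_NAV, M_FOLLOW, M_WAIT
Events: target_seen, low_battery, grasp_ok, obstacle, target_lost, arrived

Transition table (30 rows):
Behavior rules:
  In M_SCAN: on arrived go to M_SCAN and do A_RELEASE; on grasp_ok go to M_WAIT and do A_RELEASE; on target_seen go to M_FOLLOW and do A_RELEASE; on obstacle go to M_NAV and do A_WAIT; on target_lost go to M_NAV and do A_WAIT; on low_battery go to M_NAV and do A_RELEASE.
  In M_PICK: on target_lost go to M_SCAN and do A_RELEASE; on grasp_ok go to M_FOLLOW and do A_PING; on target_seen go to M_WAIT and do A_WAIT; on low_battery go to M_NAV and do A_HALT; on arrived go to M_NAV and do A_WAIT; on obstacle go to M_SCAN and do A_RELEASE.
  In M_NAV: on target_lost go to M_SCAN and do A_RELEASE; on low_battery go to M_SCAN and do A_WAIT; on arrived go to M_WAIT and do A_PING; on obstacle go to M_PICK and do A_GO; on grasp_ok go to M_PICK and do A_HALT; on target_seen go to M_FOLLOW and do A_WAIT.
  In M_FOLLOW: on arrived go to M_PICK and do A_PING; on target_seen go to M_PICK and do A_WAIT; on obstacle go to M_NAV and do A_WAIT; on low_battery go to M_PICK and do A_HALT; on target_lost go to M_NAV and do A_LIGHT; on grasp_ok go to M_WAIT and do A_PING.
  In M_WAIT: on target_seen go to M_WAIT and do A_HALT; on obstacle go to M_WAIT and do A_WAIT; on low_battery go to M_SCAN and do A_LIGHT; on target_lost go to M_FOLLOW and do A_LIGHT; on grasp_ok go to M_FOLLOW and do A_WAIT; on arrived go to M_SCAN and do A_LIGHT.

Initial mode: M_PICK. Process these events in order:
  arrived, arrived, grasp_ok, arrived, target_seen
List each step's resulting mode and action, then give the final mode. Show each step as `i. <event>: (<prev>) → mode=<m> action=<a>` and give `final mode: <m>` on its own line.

1. arrived: (M_PICK) → mode=M_NAV action=A_WAIT
2. arrived: (M_NAV) → mode=M_WAIT action=A_PING
3. grasp_ok: (M_WAIT) → mode=M_FOLLOW action=A_WAIT
4. arrived: (M_FOLLOW) → mode=M_PICK action=A_PING
5. target_seen: (M_PICK) → mode=M_WAIT action=A_WAIT

final mode: M_WAIT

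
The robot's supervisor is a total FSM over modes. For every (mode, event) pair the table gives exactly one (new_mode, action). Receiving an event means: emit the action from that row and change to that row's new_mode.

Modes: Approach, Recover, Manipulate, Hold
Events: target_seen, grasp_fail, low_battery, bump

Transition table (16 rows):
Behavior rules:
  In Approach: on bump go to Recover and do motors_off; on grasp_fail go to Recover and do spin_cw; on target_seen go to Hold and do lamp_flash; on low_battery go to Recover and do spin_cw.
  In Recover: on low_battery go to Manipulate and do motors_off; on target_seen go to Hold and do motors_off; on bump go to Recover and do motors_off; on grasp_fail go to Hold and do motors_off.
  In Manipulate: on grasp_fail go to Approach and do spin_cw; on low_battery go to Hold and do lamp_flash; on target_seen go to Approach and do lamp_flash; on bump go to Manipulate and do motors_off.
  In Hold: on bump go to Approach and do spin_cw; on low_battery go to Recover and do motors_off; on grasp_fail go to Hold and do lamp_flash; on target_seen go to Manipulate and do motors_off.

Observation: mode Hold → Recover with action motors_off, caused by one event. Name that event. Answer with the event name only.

try target_seen: (Hold, target_seen) → (Manipulate, motors_off)
try grasp_fail: (Hold, grasp_fail) → (Hold, lamp_flash)
try low_battery: (Hold, low_battery) → (Recover, motors_off)  ← matches
try bump: (Hold, bump) → (Approach, spin_cw)

low_battery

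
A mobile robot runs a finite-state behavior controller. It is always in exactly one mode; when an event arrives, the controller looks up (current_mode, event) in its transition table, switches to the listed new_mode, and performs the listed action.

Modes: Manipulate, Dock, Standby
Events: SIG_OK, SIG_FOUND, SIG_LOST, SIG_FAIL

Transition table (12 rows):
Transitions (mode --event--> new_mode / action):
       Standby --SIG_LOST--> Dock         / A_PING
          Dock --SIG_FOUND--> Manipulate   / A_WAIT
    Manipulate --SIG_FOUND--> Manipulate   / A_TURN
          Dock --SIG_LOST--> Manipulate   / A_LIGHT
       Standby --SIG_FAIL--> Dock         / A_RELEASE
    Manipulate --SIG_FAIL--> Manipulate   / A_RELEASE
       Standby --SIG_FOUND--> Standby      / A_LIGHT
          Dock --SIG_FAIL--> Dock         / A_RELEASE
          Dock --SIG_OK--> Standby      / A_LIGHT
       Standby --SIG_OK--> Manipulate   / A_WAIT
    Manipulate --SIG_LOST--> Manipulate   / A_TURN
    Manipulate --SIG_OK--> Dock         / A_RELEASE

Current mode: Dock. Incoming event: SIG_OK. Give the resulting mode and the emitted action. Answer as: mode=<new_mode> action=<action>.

mode=Standby action=A_LIGHT

current mode = Dock; filter table to that mode:
  (Dock, SIG_FOUND) → (Manipulate, A_WAIT)
  (Dock, SIG_LOST) → (Manipulate, A_LIGHT)
  (Dock, SIG_FAIL) → (Dock, A_RELEASE)
  (Dock, SIG_OK) → (Standby, A_LIGHT)  ← event matches
event = SIG_OK selects (Standby, A_LIGHT)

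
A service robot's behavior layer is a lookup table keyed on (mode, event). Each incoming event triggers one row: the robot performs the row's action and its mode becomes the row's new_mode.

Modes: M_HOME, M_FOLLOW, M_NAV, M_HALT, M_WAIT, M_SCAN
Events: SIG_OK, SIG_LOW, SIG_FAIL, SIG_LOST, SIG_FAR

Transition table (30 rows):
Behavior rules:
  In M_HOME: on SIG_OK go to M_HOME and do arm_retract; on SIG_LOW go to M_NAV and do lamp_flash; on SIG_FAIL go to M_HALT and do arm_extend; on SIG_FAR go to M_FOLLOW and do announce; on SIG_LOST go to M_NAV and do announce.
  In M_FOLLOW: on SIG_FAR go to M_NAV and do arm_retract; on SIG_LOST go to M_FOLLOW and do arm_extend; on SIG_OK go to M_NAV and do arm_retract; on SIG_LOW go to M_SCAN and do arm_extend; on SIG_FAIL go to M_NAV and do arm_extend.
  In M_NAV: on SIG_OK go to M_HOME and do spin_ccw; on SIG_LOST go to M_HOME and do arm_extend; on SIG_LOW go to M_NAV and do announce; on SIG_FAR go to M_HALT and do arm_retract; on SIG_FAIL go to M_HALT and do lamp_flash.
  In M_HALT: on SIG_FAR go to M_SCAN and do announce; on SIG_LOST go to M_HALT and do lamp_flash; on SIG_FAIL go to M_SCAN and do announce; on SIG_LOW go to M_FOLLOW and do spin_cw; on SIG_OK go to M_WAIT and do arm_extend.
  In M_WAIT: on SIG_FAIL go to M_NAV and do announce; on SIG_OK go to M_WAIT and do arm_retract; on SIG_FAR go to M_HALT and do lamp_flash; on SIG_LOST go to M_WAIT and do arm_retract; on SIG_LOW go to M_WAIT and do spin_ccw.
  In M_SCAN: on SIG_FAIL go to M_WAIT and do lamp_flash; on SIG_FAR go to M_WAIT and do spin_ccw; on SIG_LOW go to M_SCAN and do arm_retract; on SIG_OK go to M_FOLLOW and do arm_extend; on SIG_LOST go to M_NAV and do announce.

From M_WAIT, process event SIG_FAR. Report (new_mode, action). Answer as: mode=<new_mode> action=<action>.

current mode = M_WAIT; filter table to that mode:
  (M_WAIT, SIG_FAIL) → (M_NAV, announce)
  (M_WAIT, SIG_OK) → (M_WAIT, arm_retract)
  (M_WAIT, SIG_FAR) → (M_HALT, lamp_flash)  ← event matches
  (M_WAIT, SIG_LOST) → (M_WAIT, arm_retract)
  (M_WAIT, SIG_LOW) → (M_WAIT, spin_ccw)
event = SIG_FAR selects (M_HALT, lamp_flash)

mode=M_HALT action=lamp_flash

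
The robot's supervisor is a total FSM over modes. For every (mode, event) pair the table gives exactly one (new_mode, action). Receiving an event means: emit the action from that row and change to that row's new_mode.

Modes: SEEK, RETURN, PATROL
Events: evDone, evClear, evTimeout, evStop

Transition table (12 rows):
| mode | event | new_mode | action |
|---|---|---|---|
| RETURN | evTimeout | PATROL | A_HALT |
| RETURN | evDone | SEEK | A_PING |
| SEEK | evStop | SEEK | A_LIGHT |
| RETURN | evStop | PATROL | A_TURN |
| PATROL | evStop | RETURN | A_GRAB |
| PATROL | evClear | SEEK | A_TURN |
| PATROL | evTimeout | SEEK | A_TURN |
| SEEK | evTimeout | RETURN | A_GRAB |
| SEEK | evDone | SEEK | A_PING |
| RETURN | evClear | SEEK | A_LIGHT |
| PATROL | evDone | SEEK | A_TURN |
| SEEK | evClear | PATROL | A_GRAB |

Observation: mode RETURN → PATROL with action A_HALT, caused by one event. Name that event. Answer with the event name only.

try evDone: (RETURN, evDone) → (SEEK, A_PING)
try evClear: (RETURN, evClear) → (SEEK, A_LIGHT)
try evTimeout: (RETURN, evTimeout) → (PATROL, A_HALT)  ← matches
try evStop: (RETURN, evStop) → (PATROL, A_TURN)

evTimeout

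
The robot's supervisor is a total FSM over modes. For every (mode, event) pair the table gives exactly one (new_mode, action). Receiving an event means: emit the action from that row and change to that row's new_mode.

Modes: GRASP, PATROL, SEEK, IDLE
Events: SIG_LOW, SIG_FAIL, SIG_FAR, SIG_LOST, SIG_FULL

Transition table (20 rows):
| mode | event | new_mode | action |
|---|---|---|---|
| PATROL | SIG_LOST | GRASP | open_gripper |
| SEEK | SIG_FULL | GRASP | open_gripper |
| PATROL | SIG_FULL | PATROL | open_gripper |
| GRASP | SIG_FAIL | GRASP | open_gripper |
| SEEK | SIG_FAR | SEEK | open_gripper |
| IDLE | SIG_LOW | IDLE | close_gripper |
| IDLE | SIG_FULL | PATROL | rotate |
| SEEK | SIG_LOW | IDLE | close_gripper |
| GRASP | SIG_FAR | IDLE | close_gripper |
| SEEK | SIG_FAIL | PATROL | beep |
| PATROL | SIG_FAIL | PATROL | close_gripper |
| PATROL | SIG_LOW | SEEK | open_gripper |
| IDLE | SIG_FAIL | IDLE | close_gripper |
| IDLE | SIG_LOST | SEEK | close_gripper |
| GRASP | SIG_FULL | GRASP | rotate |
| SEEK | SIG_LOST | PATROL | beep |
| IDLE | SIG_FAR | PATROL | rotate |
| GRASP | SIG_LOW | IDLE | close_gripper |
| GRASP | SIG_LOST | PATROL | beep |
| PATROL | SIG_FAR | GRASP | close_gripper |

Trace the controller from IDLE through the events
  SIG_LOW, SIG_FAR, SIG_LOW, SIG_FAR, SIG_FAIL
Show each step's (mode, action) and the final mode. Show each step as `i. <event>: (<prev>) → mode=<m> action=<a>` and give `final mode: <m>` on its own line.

1. SIG_LOW: (IDLE) → mode=IDLE action=close_gripper
2. SIG_FAR: (IDLE) → mode=PATROL action=rotate
3. SIG_LOW: (PATROL) → mode=SEEK action=open_gripper
4. SIG_FAR: (SEEK) → mode=SEEK action=open_gripper
5. SIG_FAIL: (SEEK) → mode=PATROL action=beep

final mode: PATROL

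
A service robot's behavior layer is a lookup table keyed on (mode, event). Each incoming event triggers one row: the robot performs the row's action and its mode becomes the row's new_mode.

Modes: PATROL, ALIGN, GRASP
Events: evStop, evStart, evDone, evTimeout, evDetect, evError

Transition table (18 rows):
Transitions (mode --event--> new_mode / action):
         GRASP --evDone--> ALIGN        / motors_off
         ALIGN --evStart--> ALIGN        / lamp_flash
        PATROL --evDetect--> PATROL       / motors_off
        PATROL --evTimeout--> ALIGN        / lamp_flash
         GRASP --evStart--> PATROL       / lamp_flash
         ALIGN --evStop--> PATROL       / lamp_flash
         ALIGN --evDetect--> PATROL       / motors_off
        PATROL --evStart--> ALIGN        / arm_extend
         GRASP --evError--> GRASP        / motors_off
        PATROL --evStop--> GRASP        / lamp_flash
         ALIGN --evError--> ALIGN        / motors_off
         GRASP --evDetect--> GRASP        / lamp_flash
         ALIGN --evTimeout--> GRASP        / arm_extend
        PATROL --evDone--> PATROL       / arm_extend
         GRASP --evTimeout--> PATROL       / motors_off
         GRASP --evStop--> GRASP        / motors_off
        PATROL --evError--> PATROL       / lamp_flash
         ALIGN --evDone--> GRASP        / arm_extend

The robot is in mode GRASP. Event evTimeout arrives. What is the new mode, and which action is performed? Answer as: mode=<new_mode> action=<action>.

mode=PATROL action=motors_off

current mode = GRASP; filter table to that mode:
  (GRASP, evDone) → (ALIGN, motors_off)
  (GRASP, evStart) → (PATROL, lamp_flash)
  (GRASP, evError) → (GRASP, motors_off)
  (GRASP, evDetect) → (GRASP, lamp_flash)
  (GRASP, evTimeout) → (PATROL, motors_off)  ← event matches
  (GRASP, evStop) → (GRASP, motors_off)
event = evTimeout selects (PATROL, motors_off)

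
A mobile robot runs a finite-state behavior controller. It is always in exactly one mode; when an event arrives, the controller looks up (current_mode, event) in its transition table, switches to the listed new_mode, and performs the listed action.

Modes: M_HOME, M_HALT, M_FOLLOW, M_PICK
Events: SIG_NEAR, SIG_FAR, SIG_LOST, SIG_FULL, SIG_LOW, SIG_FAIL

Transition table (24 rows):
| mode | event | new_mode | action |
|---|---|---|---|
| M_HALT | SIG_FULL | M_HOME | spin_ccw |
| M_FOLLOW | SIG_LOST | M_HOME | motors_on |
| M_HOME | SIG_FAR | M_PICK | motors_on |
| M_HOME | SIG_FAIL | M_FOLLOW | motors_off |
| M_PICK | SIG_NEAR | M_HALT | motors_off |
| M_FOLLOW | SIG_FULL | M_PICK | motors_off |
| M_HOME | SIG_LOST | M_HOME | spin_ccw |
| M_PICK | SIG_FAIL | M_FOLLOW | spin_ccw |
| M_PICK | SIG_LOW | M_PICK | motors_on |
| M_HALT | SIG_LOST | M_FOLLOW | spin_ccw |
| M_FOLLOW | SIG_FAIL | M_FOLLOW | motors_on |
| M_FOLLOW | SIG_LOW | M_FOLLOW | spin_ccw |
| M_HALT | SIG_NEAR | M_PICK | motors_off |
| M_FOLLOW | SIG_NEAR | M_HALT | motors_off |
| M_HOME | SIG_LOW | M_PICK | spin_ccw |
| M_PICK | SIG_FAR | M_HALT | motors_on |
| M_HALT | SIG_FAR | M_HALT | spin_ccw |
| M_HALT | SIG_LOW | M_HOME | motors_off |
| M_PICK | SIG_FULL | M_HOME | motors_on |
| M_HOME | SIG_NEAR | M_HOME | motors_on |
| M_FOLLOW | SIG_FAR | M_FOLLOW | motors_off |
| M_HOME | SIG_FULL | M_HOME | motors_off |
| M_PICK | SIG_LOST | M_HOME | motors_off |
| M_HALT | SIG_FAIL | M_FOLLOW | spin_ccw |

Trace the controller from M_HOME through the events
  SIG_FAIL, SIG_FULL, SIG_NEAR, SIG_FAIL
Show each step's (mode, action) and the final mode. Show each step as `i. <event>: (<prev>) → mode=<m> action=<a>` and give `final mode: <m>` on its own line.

final mode: M_FOLLOW

1. SIG_FAIL: (M_HOME) → mode=M_FOLLOW action=motors_off
2. SIG_FULL: (M_FOLLOW) → mode=M_PICK action=motors_off
3. SIG_NEAR: (M_PICK) → mode=M_HALT action=motors_off
4. SIG_FAIL: (M_HALT) → mode=M_FOLLOW action=spin_ccw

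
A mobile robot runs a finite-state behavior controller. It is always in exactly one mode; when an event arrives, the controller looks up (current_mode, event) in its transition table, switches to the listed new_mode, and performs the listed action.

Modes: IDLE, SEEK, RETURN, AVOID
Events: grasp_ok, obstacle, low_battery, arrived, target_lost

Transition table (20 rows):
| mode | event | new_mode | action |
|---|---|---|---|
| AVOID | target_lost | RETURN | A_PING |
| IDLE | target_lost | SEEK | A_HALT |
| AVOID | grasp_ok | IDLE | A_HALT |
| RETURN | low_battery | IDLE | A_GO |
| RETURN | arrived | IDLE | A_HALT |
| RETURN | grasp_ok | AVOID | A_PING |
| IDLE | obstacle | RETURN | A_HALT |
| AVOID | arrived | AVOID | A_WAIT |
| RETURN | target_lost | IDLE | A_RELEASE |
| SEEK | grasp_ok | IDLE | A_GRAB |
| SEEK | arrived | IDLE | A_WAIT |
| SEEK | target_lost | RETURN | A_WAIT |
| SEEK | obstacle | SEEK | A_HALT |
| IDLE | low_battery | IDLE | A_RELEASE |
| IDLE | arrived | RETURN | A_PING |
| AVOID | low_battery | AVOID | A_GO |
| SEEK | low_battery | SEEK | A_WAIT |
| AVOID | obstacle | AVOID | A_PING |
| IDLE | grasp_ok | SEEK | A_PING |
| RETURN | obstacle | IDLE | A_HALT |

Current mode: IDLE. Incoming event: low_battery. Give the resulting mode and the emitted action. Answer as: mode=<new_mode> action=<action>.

current mode = IDLE; filter table to that mode:
  (IDLE, target_lost) → (SEEK, A_HALT)
  (IDLE, obstacle) → (RETURN, A_HALT)
  (IDLE, low_battery) → (IDLE, A_RELEASE)  ← event matches
  (IDLE, arrived) → (RETURN, A_PING)
  (IDLE, grasp_ok) → (SEEK, A_PING)
event = low_battery selects (IDLE, A_RELEASE)

mode=IDLE action=A_RELEASE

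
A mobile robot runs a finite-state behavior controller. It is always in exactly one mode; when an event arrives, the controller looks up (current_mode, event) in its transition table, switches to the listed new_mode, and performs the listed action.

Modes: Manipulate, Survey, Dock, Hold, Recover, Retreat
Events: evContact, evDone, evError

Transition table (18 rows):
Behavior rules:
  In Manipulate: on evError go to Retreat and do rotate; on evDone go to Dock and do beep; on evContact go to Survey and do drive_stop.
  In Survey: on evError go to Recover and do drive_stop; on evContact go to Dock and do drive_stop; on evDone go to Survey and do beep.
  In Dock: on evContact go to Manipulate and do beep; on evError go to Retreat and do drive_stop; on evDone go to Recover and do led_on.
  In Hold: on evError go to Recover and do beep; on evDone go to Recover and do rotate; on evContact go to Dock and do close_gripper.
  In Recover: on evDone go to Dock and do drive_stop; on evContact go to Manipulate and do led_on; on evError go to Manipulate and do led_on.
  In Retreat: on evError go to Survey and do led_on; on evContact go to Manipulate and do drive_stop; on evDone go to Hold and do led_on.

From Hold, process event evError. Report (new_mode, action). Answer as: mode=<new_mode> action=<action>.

current mode = Hold; filter table to that mode:
  (Hold, evError) → (Recover, beep)  ← event matches
  (Hold, evDone) → (Recover, rotate)
  (Hold, evContact) → (Dock, close_gripper)
event = evError selects (Recover, beep)

mode=Recover action=beep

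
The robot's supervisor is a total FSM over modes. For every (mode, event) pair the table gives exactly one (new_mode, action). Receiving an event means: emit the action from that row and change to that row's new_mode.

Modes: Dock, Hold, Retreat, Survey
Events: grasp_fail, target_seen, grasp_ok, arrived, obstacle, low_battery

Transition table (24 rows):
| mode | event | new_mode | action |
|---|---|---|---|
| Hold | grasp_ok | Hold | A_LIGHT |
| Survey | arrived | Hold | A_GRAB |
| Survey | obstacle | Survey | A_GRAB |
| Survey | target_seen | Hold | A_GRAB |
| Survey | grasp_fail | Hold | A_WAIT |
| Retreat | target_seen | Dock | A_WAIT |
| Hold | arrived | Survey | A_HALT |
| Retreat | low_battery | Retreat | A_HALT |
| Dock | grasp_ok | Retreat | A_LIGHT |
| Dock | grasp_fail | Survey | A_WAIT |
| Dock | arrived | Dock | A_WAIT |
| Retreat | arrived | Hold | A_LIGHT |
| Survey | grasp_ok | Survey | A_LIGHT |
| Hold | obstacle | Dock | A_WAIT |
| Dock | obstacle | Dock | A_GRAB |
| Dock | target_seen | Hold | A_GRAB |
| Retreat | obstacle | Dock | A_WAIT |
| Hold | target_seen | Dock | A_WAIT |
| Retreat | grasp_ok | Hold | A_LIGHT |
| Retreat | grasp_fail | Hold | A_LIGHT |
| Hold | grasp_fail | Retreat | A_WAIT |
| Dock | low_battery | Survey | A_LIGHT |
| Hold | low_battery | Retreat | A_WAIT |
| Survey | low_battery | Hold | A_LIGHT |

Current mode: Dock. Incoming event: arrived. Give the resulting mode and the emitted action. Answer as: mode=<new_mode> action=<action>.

mode=Dock action=A_WAIT

current mode = Dock; filter table to that mode:
  (Dock, grasp_ok) → (Retreat, A_LIGHT)
  (Dock, grasp_fail) → (Survey, A_WAIT)
  (Dock, arrived) → (Dock, A_WAIT)  ← event matches
  (Dock, obstacle) → (Dock, A_GRAB)
  (Dock, target_seen) → (Hold, A_GRAB)
  (Dock, low_battery) → (Survey, A_LIGHT)
event = arrived selects (Dock, A_WAIT)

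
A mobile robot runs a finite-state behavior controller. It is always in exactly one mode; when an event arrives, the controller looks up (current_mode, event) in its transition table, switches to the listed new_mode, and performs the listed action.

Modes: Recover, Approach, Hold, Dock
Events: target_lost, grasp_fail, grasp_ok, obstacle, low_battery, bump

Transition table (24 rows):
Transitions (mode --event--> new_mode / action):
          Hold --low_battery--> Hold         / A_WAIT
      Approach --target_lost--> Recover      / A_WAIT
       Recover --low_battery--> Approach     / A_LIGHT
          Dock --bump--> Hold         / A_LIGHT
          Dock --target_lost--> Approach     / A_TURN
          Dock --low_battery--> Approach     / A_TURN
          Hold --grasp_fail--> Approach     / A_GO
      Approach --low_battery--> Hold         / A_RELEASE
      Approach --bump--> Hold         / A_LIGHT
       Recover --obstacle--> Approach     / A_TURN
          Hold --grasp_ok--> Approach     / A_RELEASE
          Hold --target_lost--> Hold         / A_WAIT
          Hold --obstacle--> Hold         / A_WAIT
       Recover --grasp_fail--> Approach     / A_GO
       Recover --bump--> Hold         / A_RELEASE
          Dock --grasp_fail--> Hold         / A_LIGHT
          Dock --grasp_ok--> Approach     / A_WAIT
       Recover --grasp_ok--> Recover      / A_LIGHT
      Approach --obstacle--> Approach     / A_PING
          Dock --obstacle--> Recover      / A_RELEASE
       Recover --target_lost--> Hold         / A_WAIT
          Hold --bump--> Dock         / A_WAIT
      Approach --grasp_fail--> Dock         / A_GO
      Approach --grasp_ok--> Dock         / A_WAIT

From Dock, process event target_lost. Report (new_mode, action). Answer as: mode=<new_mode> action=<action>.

mode=Approach action=A_TURN

current mode = Dock; filter table to that mode:
  (Dock, bump) → (Hold, A_LIGHT)
  (Dock, target_lost) → (Approach, A_TURN)  ← event matches
  (Dock, low_battery) → (Approach, A_TURN)
  (Dock, grasp_fail) → (Hold, A_LIGHT)
  (Dock, grasp_ok) → (Approach, A_WAIT)
  (Dock, obstacle) → (Recover, A_RELEASE)
event = target_lost selects (Approach, A_TURN)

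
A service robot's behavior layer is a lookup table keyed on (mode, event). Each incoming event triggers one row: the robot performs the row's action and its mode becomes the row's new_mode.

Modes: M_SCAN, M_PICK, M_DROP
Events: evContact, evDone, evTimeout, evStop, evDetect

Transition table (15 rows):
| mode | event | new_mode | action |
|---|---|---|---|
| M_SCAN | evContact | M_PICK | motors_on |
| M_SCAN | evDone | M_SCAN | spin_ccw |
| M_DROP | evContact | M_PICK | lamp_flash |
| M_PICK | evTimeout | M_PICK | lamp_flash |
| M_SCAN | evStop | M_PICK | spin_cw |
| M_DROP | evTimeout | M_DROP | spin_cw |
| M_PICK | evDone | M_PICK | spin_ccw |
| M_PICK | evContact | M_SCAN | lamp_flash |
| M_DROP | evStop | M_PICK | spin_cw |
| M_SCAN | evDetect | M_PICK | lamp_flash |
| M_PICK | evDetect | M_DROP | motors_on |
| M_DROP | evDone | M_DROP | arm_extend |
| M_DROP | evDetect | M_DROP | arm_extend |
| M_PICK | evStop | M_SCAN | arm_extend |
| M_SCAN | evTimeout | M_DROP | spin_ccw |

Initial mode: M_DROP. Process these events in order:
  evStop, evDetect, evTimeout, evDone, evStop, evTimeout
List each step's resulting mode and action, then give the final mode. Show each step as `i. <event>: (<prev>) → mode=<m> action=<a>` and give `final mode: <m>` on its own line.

final mode: M_PICK

1. evStop: (M_DROP) → mode=M_PICK action=spin_cw
2. evDetect: (M_PICK) → mode=M_DROP action=motors_on
3. evTimeout: (M_DROP) → mode=M_DROP action=spin_cw
4. evDone: (M_DROP) → mode=M_DROP action=arm_extend
5. evStop: (M_DROP) → mode=M_PICK action=spin_cw
6. evTimeout: (M_PICK) → mode=M_PICK action=lamp_flash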